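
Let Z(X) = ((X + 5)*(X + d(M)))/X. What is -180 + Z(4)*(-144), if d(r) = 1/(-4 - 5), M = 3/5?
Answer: -1440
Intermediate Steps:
M = ⅗ (M = 3*(⅕) = ⅗ ≈ 0.60000)
d(r) = -⅑ (d(r) = 1/(-9) = -⅑)
Z(X) = (5 + X)*(-⅑ + X)/X (Z(X) = ((X + 5)*(X - ⅑))/X = ((5 + X)*(-⅑ + X))/X = (5 + X)*(-⅑ + X)/X)
-180 + Z(4)*(-144) = -180 + (44/9 + 4 - 5/9/4)*(-144) = -180 + (44/9 + 4 - 5/9*¼)*(-144) = -180 + (44/9 + 4 - 5/36)*(-144) = -180 + (35/4)*(-144) = -180 - 1260 = -1440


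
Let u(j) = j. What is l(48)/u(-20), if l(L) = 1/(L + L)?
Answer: -1/1920 ≈ -0.00052083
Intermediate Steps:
l(L) = 1/(2*L)
l(48)/u(-20) = ((½)/48)/(-20) = ((½)*(1/48))*(-1/20) = (1/96)*(-1/20) = -1/1920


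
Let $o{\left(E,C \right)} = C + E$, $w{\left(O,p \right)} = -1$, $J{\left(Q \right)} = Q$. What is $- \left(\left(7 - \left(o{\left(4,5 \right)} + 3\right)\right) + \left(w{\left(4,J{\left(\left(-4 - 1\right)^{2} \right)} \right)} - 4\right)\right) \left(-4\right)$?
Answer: $-40$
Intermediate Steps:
$- \left(\left(7 - \left(o{\left(4,5 \right)} + 3\right)\right) + \left(w{\left(4,J{\left(\left(-4 - 1\right)^{2} \right)} \right)} - 4\right)\right) \left(-4\right) = - \left(\left(7 - \left(\left(5 + 4\right) + 3\right)\right) - 5\right) \left(-4\right) = - \left(\left(7 - \left(9 + 3\right)\right) - 5\right) \left(-4\right) = - \left(\left(7 - 12\right) - 5\right) \left(-4\right) = - \left(-5 - 5\right) \left(-4\right) = - \left(-10\right) \left(-4\right) = \left(-1\right) 40 = -40$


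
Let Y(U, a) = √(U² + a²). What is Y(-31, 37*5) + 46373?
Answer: 46373 + √35186 ≈ 46561.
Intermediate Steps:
Y(-31, 37*5) + 46373 = √((-31)² + (37*5)²) + 46373 = √(961 + 185²) + 46373 = √(961 + 34225) + 46373 = √35186 + 46373 = 46373 + √35186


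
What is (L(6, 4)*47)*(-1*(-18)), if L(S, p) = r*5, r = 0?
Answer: 0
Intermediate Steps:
L(S, p) = 0 (L(S, p) = 0*5 = 0)
(L(6, 4)*47)*(-1*(-18)) = (0*47)*(-1*(-18)) = 0*18 = 0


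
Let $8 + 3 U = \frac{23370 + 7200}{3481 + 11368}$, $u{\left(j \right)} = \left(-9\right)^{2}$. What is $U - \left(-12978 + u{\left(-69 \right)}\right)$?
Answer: $\frac{574434437}{44547} \approx 12895.0$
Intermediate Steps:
$u{\left(j \right)} = 81$
$U = - \frac{88222}{44547}$ ($U = - \frac{8}{3} + \frac{\left(23370 + 7200\right) \frac{1}{3481 + 11368}}{3} = - \frac{8}{3} + \frac{30570 \cdot \frac{1}{14849}}{3} = - \frac{8}{3} + \frac{1}{3} \cdot \frac{30570}{14849} = - \frac{8}{3} + \frac{10190}{14849} = - \frac{88222}{44547} \approx -1.9804$)
$U - \left(-12978 + u{\left(-69 \right)}\right) = - \frac{88222}{44547} + \left(20612 - \left(7634 + 81\right)\right) = - \frac{88222}{44547} + \left(20612 - 7715\right) = - \frac{88222}{44547} + 12897 = \frac{574434437}{44547}$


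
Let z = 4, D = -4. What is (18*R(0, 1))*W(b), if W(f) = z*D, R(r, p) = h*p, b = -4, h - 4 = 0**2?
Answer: -1152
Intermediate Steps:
h = 4 (h = 4 + 0**2 = 4 + 0 = 4)
R(r, p) = 4*p
W(f) = -16 (W(f) = 4*(-4) = -16)
(18*R(0, 1))*W(b) = (18*(4*1))*(-16) = (18*4)*(-16) = 72*(-16) = -1152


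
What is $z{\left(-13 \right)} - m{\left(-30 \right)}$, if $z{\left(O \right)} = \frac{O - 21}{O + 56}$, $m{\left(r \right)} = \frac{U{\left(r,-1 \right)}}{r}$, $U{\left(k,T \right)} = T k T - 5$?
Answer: $- \frac{505}{258} \approx -1.9574$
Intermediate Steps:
$U{\left(k,T \right)} = -5 + k T^{2}$ ($U{\left(k,T \right)} = k T^{2} - 5 = -5 + k T^{2}$)
$m{\left(r \right)} = \frac{-5 + r}{r}$ ($m{\left(r \right)} = \frac{-5 + r \left(-1\right)^{2}}{r} = \frac{-5 + r 1}{r} = \frac{-5 + r}{r}$)
$z{\left(O \right)} = \frac{-21 + O}{56 + O}$
$z{\left(-13 \right)} - m{\left(-30 \right)} = \frac{-21 - 13}{56 - 13} - \frac{-5 - 30}{-30} = \frac{1}{43} \left(-34\right) - \left(- \frac{1}{30}\right) \left(-35\right) = \frac{1}{43} \left(-34\right) - \frac{7}{6} = - \frac{34}{43} - \frac{7}{6} = - \frac{505}{258}$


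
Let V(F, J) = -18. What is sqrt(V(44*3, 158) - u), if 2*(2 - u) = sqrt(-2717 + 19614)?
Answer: sqrt(-80 + 2*sqrt(16897))/2 ≈ 6.7078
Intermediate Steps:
u = 2 - sqrt(16897)/2 (u = 2 - sqrt(-2717 + 19614)/2 = 2 - sqrt(16897)/2 ≈ -62.994)
sqrt(V(44*3, 158) - u) = sqrt(-18 - (2 - sqrt(16897)/2)) = sqrt(-18 + (-2 + sqrt(16897)/2)) = sqrt(-20 + sqrt(16897)/2)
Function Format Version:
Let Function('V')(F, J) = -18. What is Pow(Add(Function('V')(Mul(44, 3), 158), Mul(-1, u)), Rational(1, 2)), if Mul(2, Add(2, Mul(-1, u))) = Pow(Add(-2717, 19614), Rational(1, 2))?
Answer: Mul(Rational(1, 2), Pow(Add(-80, Mul(2, Pow(16897, Rational(1, 2)))), Rational(1, 2))) ≈ 6.7078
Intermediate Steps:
u = Add(2, Mul(Rational(-1, 2), Pow(16897, Rational(1, 2)))) (u = Add(2, Mul(Rational(-1, 2), Pow(Add(-2717, 19614), Rational(1, 2)))) = Add(2, Mul(Rational(-1, 2), Pow(16897, Rational(1, 2)))) ≈ -62.994)
Pow(Add(Function('V')(Mul(44, 3), 158), Mul(-1, u)), Rational(1, 2)) = Pow(Add(-18, Mul(-1, Add(2, Mul(Rational(-1, 2), Pow(16897, Rational(1, 2)))))), Rational(1, 2)) = Pow(Add(-18, Add(-2, Mul(Rational(1, 2), Pow(16897, Rational(1, 2))))), Rational(1, 2)) = Pow(Add(-20, Mul(Rational(1, 2), Pow(16897, Rational(1, 2)))), Rational(1, 2))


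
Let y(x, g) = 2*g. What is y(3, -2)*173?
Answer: -692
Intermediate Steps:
y(3, -2)*173 = (2*(-2))*173 = -4*173 = -692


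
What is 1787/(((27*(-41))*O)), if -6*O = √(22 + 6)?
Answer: 1787*√7/2583 ≈ 1.8304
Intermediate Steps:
O = -√7/3 (O = -√(22 + 6)/6 = -√7/3 ≈ -0.88192)
1787/(((27*(-41))*O)) = 1787/(((27*(-41))*(-√7/3))) = 1787/((-(-369)*√7)) = 1787/((369*√7)) = 1787*(√7/2583) = 1787*√7/2583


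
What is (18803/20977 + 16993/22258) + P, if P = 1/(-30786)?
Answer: 5964511725311/3593542536969 ≈ 1.6598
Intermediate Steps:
P = -1/30786 ≈ -3.2482e-5
(18803/20977 + 16993/22258) + P = (18803/20977 + 16993/22258) - 1/30786 = 774979335/466906066 - 1/30786 = 5964511725311/3593542536969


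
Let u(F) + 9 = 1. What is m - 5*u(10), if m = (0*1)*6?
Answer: 40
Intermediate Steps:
u(F) = -8 (u(F) = -9 + 1 = -8)
m = 0 (m = 0*6 = 0)
m - 5*u(10) = 0 - 5*(-8) = 0 + 40 = 40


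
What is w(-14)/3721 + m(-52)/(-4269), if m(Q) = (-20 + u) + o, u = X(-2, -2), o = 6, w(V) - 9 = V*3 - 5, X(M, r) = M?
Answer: -102686/15884949 ≈ -0.0064644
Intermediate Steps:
w(V) = 4 + 3*V (w(V) = 9 + (V*3 - 5) = 9 + (3*V - 5) = 9 + (-5 + 3*V) = 4 + 3*V)
u = -2
m(Q) = -16 (m(Q) = (-20 - 2) + 6 = -22 + 6 = -16)
w(-14)/3721 + m(-52)/(-4269) = (4 + 3*(-14))/3721 - 16/(-4269) = (4 - 42)*(1/3721) - 16*(-1/4269) = -38*1/3721 + 16/4269 = -38/3721 + 16/4269 = -102686/15884949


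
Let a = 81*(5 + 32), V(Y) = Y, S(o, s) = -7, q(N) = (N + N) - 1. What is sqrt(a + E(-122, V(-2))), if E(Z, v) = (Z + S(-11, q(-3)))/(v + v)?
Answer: sqrt(12117)/2 ≈ 55.039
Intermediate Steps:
q(N) = -1 + 2*N (q(N) = 2*N - 1 = -1 + 2*N)
E(Z, v) = (-7 + Z)/(2*v) (E(Z, v) = (Z - 7)/(v + v) = (-7 + Z)/((2*v)) = (-7 + Z)*(1/(2*v)) = (-7 + Z)/(2*v))
a = 2997 (a = 81*37 = 2997)
sqrt(a + E(-122, V(-2))) = sqrt(2997 + (1/2)*(-7 - 122)/(-2)) = sqrt(2997 + (1/2)*(-1/2)*(-129)) = sqrt(2997 + 129/4) = sqrt(12117/4) = sqrt(12117)/2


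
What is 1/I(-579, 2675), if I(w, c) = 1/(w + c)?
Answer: 2096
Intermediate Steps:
I(w, c) = 1/(c + w)
1/I(-579, 2675) = 1/(1/(2675 - 579)) = 1/(1/2096) = 2096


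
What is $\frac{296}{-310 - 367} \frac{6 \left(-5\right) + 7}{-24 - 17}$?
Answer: $- \frac{6808}{27757} \approx -0.24527$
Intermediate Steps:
$\frac{296}{-310 - 367} \frac{6 \left(-5\right) + 7}{-24 - 17} = \frac{296}{-310 - 367} \frac{-30 + 7}{-41} = \frac{296}{-677} \left(\left(-23\right) \left(- \frac{1}{41}\right)\right) = 296 \left(- \frac{1}{677}\right) \frac{23}{41} = \left(- \frac{296}{677}\right) \frac{23}{41} = - \frac{6808}{27757}$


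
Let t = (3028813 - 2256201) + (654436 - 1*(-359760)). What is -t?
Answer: -1786808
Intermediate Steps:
t = 1786808 (t = 772612 + (654436 + 359760) = 772612 + 1014196 = 1786808)
-t = -1*1786808 = -1786808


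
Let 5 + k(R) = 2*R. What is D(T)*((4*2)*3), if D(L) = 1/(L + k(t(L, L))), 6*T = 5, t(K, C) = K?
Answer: -48/5 ≈ -9.6000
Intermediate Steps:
T = ⅚ (T = (⅙)*5 = ⅚ ≈ 0.83333)
k(R) = -5 + 2*R
D(L) = 1/(-5 + 3*L) (D(L) = 1/(L + (-5 + 2*L)) = 1/(-5 + 3*L))
D(T)*((4*2)*3) = ((4*2)*3)/(-5 + 3*(⅚)) = (8*3)/(-5 + 5/2) = 24/(-5/2) = -⅖*24 = -48/5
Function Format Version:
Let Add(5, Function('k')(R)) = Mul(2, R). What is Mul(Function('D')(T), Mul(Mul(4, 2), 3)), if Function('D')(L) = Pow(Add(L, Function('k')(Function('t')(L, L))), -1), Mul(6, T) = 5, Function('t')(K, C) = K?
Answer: Rational(-48, 5) ≈ -9.6000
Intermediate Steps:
T = Rational(5, 6) (T = Mul(Rational(1, 6), 5) = Rational(5, 6) ≈ 0.83333)
Function('k')(R) = Add(-5, Mul(2, R))
Function('D')(L) = Pow(Add(-5, Mul(3, L)), -1) (Function('D')(L) = Pow(Add(L, Add(-5, Mul(2, L))), -1) = Pow(Add(-5, Mul(3, L)), -1))
Mul(Function('D')(T), Mul(Mul(4, 2), 3)) = Mul(Pow(Add(-5, Mul(3, Rational(5, 6))), -1), Mul(Mul(4, 2), 3)) = Mul(Pow(Add(-5, Rational(5, 2)), -1), Mul(8, 3)) = Mul(Pow(Rational(-5, 2), -1), 24) = Mul(Rational(-2, 5), 24) = Rational(-48, 5)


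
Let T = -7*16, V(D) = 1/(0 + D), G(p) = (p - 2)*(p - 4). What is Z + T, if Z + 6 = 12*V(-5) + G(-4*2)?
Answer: -⅖ ≈ -0.40000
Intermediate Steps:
G(p) = (-4 + p)*(-2 + p) (G(p) = (-2 + p)*(-4 + p) = (-4 + p)*(-2 + p))
V(D) = 1/D
T = -112
Z = 558/5 (Z = -6 + (12/(-5) + (8 + (-4*2)² - (-24)*2)) = -6 + (12*(-⅕) + (8 + (-8)² - 6*(-8))) = -6 + (-12/5 + (8 + 64 + 48)) = -6 + (-12/5 + 120) = -6 + 588/5 = 558/5 ≈ 111.60)
Z + T = 558/5 - 112 = -⅖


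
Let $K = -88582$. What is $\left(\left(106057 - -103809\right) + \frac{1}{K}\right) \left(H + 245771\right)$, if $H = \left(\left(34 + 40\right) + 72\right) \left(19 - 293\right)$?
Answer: $\frac{3825280550713437}{88582} \approx 4.3184 \cdot 10^{10}$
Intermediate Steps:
$H = -40004$ ($H = \left(74 + 72\right) \left(-274\right) = 146 \left(-274\right) = -40004$)
$\left(\left(106057 - -103809\right) + \frac{1}{K}\right) \left(H + 245771\right) = \left(\left(106057 - -103809\right) + \frac{1}{-88582}\right) \left(-40004 + 245771\right) = \left(\left(106057 + 103809\right) - \frac{1}{88582}\right) 205767 = \left(209866 - \frac{1}{88582}\right) 205767 = \frac{18590350011}{88582} \cdot 205767 = \frac{3825280550713437}{88582}$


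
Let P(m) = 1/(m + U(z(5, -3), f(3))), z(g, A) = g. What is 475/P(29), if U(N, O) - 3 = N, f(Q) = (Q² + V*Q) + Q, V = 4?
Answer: 17575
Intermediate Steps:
f(Q) = Q² + 5*Q (f(Q) = (Q² + 4*Q) + Q = Q² + 5*Q)
U(N, O) = 3 + N
P(m) = 1/(8 + m) (P(m) = 1/(m + (3 + 5)) = 1/(m + 8) = 1/(8 + m))
475/P(29) = 475/(1/(8 + 29)) = 475/(1/37) = 475*37 = 17575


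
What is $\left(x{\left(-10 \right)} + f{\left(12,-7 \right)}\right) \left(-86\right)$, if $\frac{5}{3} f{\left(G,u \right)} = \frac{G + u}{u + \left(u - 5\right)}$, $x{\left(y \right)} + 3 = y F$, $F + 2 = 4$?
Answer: $\frac{37840}{19} \approx 1991.6$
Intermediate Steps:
$F = 2$ ($F = -2 + 4 = 2$)
$x{\left(y \right)} = -3 + 2 y$ ($x{\left(y \right)} = -3 + y 2 = -3 + 2 y$)
$f{\left(G,u \right)} = \frac{3 \left(G + u\right)}{5 \left(-5 + 2 u\right)}$ ($f{\left(G,u \right)} = \frac{3 \frac{G + u}{u + \left(u - 5\right)}}{5} = \frac{3 \frac{G + u}{u + \left(-5 + u\right)}}{5} = \frac{3 \frac{G + u}{-5 + 2 u}}{5} = \frac{3 \left(G + u\right)}{5 \left(-5 + 2 u\right)}$)
$\left(x{\left(-10 \right)} + f{\left(12,-7 \right)}\right) \left(-86\right) = \left(\left(-3 + 2 \left(-10\right)\right) + \frac{3 \left(12 - 7\right)}{5 \left(-5 + 2 \left(-7\right)\right)}\right) \left(-86\right) = \left(\left(-3 - 20\right) + \frac{3}{5} \frac{1}{-5 - 14} \cdot 5\right) \left(-86\right) = \left(-23 + \frac{3}{5} \frac{1}{-19} \cdot 5\right) \left(-86\right) = \left(-23 + \frac{3}{5} \left(- \frac{1}{19}\right) 5\right) \left(-86\right) = \left(-23 - \frac{3}{19}\right) \left(-86\right) = \left(- \frac{440}{19}\right) \left(-86\right) = \frac{37840}{19}$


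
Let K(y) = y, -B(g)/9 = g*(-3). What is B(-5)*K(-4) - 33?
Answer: 507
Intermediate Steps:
B(g) = 27*g (B(g) = -9*g*(-3) = -(-27)*g = 27*g)
B(-5)*K(-4) - 33 = (27*(-5))*(-4) - 33 = -135*(-4) - 33 = 540 - 33 = 507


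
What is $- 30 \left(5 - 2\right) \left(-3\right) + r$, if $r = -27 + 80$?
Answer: $323$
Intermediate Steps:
$r = 53$
$- 30 \left(5 - 2\right) \left(-3\right) + r = - 30 \left(5 - 2\right) \left(-3\right) + 53 = - 30 \cdot 3 \left(-3\right) + 53 = \left(-30\right) \left(-9\right) + 53 = 270 + 53 = 323$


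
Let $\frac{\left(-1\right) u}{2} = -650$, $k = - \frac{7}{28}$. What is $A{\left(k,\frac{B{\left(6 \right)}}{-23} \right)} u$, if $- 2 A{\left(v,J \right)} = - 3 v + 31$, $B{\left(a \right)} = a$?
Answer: $- \frac{41275}{2} \approx -20638.0$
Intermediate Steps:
$k = - \frac{1}{4}$ ($k = \left(-7\right) \frac{1}{28} = - \frac{1}{4} \approx -0.25$)
$A{\left(v,J \right)} = - \frac{31}{2} + \frac{3 v}{2}$ ($A{\left(v,J \right)} = - \frac{- 3 v + 31}{2} = - \frac{31 - 3 v}{2} = - \frac{31}{2} + \frac{3 v}{2}$)
$u = 1300$ ($u = \left(-2\right) \left(-650\right) = 1300$)
$A{\left(k,\frac{B{\left(6 \right)}}{-23} \right)} u = \left(- \frac{31}{2} + \frac{3}{2} \left(- \frac{1}{4}\right)\right) 1300 = \left(- \frac{31}{2} - \frac{3}{8}\right) 1300 = \left(- \frac{127}{8}\right) 1300 = - \frac{41275}{2}$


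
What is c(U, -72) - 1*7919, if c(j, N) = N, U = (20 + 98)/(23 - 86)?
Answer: -7991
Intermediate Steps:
U = -118/63 (U = 118/(-63) = 118*(-1/63) = -118/63 ≈ -1.8730)
c(U, -72) - 1*7919 = -72 - 1*7919 = -72 - 7919 = -7991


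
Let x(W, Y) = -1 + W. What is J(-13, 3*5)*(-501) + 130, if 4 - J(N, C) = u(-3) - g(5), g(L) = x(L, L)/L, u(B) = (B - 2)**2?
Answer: 51251/5 ≈ 10250.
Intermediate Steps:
u(B) = (-2 + B)**2
g(L) = (-1 + L)/L
J(N, C) = -101/5 (J(N, C) = 4 - ((-2 - 3)**2 - (-1 + 5)/5) = 4 - ((-5)**2 - 4/5) = 4 - (25 - 1*4/5) = 4 - (25 - 4/5) = 4 - 1*121/5 = 4 - 121/5 = -101/5)
J(-13, 3*5)*(-501) + 130 = -101/5*(-501) + 130 = 50601/5 + 130 = 51251/5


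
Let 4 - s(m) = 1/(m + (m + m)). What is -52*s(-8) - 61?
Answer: -1627/6 ≈ -271.17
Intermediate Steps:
s(m) = 4 - 1/(3*m) (s(m) = 4 - 1/(m + (m + m)) = 4 - 1/(m + 2*m) = 4 - 1/(3*m))
-52*s(-8) - 61 = -52*(4 - ⅓/(-8)) - 61 = -52*(4 - ⅓*(-⅛)) - 61 = -52*(4 + 1/24) - 61 = -52*97/24 - 61 = -1261/6 - 61 = -1627/6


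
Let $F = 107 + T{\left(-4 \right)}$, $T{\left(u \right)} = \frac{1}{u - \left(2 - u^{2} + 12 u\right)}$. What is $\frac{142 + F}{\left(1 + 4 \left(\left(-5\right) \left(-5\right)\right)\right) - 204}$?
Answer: $- \frac{14443}{5974} \approx -2.4176$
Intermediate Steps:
$T{\left(u \right)} = \frac{1}{-2 + u^{2} - 11 u}$ ($T{\left(u \right)} = \frac{1}{u - \left(2 - u^{2} + 12 u\right)} = \frac{1}{-2 + u^{2} - 11 u}$)
$F = \frac{6207}{58}$ ($F = 107 + \frac{1}{-2 + \left(-4\right)^{2} - -44} = 107 + \frac{1}{-2 + 16 + 44} = 107 + \frac{1}{58} = \frac{6207}{58} \approx 107.02$)
$\frac{142 + F}{\left(1 + 4 \left(\left(-5\right) \left(-5\right)\right)\right) - 204} = \frac{142 + \frac{6207}{58}}{\left(1 + 4 \left(\left(-5\right) \left(-5\right)\right)\right) - 204} = \frac{14443}{58 \left(\left(1 + 4 \cdot 25\right) - 204\right)} = \frac{14443}{58 \left(\left(1 + 100\right) - 204\right)} = \frac{14443}{58 \left(101 - 204\right)} = \frac{14443}{58 \left(-103\right)} = \frac{14443}{58} \left(- \frac{1}{103}\right) = - \frac{14443}{5974}$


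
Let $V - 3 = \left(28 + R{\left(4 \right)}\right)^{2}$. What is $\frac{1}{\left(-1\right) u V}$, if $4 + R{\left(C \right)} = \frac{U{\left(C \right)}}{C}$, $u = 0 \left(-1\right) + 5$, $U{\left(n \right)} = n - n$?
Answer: $- \frac{1}{2895} \approx -0.00034542$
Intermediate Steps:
$U{\left(n \right)} = 0$
$u = 5$ ($u = 0 + 5 = 5$)
$R{\left(C \right)} = -4$ ($R{\left(C \right)} = -4 + \frac{0}{C} = -4 + 0 = -4$)
$V = 579$ ($V = 3 + \left(28 - 4\right)^{2} = 3 + 24^{2} = 3 + 576 = 579$)
$\frac{1}{\left(-1\right) u V} = \frac{1}{\left(-1\right) 5 \cdot 579} = \frac{1}{\left(-1\right) 2895} = \frac{1}{-2895} = - \frac{1}{2895}$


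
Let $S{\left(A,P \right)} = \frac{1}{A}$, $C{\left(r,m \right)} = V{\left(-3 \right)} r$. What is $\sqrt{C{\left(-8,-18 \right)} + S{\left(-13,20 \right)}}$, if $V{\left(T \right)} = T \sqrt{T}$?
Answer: $\frac{\sqrt{-13 + 4056 i \sqrt{3}}}{13} \approx 4.5548 + 4.5632 i$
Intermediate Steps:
$V{\left(T \right)} = T^{\frac{3}{2}}$
$C{\left(r,m \right)} = - 3 i r \sqrt{3}$ ($C{\left(r,m \right)} = \left(-3\right)^{\frac{3}{2}} r = - 3 i \sqrt{3} r = - 3 i r \sqrt{3}$)
$\sqrt{C{\left(-8,-18 \right)} + S{\left(-13,20 \right)}} = \sqrt{\left(-3\right) i \left(-8\right) \sqrt{3} + \frac{1}{-13}} = \sqrt{24 i \sqrt{3} - \frac{1}{13}} = \sqrt{- \frac{1}{13} + 24 i \sqrt{3}}$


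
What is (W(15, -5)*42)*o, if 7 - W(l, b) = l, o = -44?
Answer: 14784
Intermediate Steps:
W(l, b) = 7 - l
(W(15, -5)*42)*o = ((7 - 1*15)*42)*(-44) = ((7 - 15)*42)*(-44) = -8*42*(-44) = -336*(-44) = 14784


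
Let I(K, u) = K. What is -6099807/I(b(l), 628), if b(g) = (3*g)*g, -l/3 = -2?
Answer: -2033269/36 ≈ -56480.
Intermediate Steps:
l = 6 (l = -3*(-2) = 6)
b(g) = 3*g**2
-6099807/I(b(l), 628) = -6099807/(3*6**2) = -6099807/(3*36) = -6099807/108 = -6099807*1/108 = -2033269/36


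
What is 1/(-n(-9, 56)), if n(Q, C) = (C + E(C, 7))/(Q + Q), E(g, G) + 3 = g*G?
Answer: 18/445 ≈ 0.040449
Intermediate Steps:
E(g, G) = -3 + G*g (E(g, G) = -3 + g*G = -3 + G*g)
n(Q, C) = (-3 + 8*C)/(2*Q) (n(Q, C) = (C + (-3 + 7*C))/(Q + Q) = (-3 + 8*C)/((2*Q)) = (-3 + 8*C)*(1/(2*Q)) = (-3 + 8*C)/(2*Q))
1/(-n(-9, 56)) = 1/(-(-3 + 8*56)/(2*(-9))) = 1/(-(-1)*(-3 + 448)/(2*9)) = 1/(-(-1)*445/(2*9)) = 1/(-1*(-445/18)) = 1/(445/18) = 18/445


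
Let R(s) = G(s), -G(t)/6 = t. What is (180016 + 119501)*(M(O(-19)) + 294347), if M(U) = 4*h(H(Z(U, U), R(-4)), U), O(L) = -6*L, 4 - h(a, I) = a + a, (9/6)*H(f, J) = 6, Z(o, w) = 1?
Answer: 88157138127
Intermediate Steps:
G(t) = -6*t
R(s) = -6*s
H(f, J) = 4 (H(f, J) = (⅔)*6 = 4)
h(a, I) = 4 - 2*a (h(a, I) = 4 - (a + a) = 4 - 2*a)
M(U) = -16 (M(U) = 4*(4 - 2*4) = 4*(4 - 8) = 4*(-4) = -16)
(180016 + 119501)*(M(O(-19)) + 294347) = (180016 + 119501)*(-16 + 294347) = 299517*294331 = 88157138127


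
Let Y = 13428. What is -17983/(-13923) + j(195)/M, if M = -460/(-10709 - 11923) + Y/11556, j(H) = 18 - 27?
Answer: -391240273/61899669 ≈ -6.3206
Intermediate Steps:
j(H) = -9
M = 31121/26322 (M = -460/(-10709 - 11923) + 13428/11556 = -460/(-22632) + 13428*(1/11556) = -460*(-1/22632) + 373/321 = 5/246 + 373/321 = 31121/26322 ≈ 1.1823)
-17983/(-13923) + j(195)/M = -17983/(-13923) - 9/31121/26322 = -17983*(-1/13923) - 9*26322/31121 = 2569/1989 - 236898/31121 = -391240273/61899669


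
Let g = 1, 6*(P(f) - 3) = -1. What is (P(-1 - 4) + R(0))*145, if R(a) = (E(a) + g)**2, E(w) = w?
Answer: 3335/6 ≈ 555.83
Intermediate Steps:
P(f) = 17/6 (P(f) = 3 + (1/6)*(-1) = 3 - 1/6 = 17/6)
R(a) = (1 + a)**2 (R(a) = (a + 1)**2 = (1 + a)**2)
(P(-1 - 4) + R(0))*145 = (17/6 + (1 + 0)**2)*145 = (17/6 + 1**2)*145 = (17/6 + 1)*145 = (23/6)*145 = 3335/6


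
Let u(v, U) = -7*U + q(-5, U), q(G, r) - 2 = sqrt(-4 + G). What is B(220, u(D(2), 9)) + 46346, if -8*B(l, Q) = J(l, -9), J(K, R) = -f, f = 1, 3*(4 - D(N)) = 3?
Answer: 370769/8 ≈ 46346.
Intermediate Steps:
q(G, r) = 2 + sqrt(-4 + G)
D(N) = 3 (D(N) = 4 - 1/3*3 = 4 - 1 = 3)
u(v, U) = 2 - 7*U + 3*I (u(v, U) = -7*U + (2 + sqrt(-4 - 5)) = -7*U + (2 + sqrt(-9)) = -7*U + (2 + 3*I) = 2 - 7*U + 3*I)
J(K, R) = -1 (J(K, R) = -1*1 = -1)
B(l, Q) = 1/8 (B(l, Q) = -1/8*(-1) = 1/8)
B(220, u(D(2), 9)) + 46346 = 1/8 + 46346 = 370769/8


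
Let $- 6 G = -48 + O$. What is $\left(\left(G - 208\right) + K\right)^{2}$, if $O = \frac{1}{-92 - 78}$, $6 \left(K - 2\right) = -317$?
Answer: $\frac{7273190089}{115600} \approx 62917.0$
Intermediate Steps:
$K = - \frac{305}{6}$ ($K = 2 + \frac{1}{6} \left(-317\right) = 2 - \frac{317}{6} = - \frac{305}{6} \approx -50.833$)
$O = - \frac{1}{170}$ ($O = \frac{1}{-170} = - \frac{1}{170} \approx -0.0058824$)
$G = \frac{8161}{1020}$ ($G = - \frac{-48 - \frac{1}{170}}{6} = \left(- \frac{1}{6}\right) \left(- \frac{8161}{170}\right) = \frac{8161}{1020} \approx 8.001$)
$\left(\left(G - 208\right) + K\right)^{2} = \left(\left(\frac{8161}{1020} - 208\right) - \frac{305}{6}\right)^{2} = \left(- \frac{203999}{1020} - \frac{305}{6}\right)^{2} = \left(- \frac{85283}{340}\right)^{2} = \frac{7273190089}{115600}$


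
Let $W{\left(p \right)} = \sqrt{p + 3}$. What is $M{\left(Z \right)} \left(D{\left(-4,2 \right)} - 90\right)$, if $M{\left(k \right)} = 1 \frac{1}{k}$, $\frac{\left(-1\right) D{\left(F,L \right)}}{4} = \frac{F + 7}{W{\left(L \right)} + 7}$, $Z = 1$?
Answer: $- \frac{1011}{11} + \frac{3 \sqrt{5}}{11} \approx -91.299$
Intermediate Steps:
$W{\left(p \right)} = \sqrt{3 + p}$
$D{\left(F,L \right)} = - \frac{4 \left(7 + F\right)}{7 + \sqrt{3 + L}}$ ($D{\left(F,L \right)} = - 4 \frac{F + 7}{\sqrt{3 + L} + 7} = - 4 \frac{7 + F}{7 + \sqrt{3 + L}} = - \frac{4 \left(7 + F\right)}{7 + \sqrt{3 + L}}$)
$M{\left(k \right)} = \frac{1}{k}$
$M{\left(Z \right)} \left(D{\left(-4,2 \right)} - 90\right) = \frac{\frac{4 \left(-7 - -4\right)}{7 + \sqrt{3 + 2}} - 90}{1} = 1 \left(\frac{4 \left(-7 + 4\right)}{7 + \sqrt{5}} - 90\right) = 1 \left(4 \frac{1}{7 + \sqrt{5}} \left(-3\right) - 90\right) = 1 \left(- \frac{12}{7 + \sqrt{5}} - 90\right) = 1 \left(-90 - \frac{12}{7 + \sqrt{5}}\right) = -90 - \frac{12}{7 + \sqrt{5}}$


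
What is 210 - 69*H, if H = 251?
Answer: -17109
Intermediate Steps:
210 - 69*H = 210 - 69*251 = 210 - 17319 = -17109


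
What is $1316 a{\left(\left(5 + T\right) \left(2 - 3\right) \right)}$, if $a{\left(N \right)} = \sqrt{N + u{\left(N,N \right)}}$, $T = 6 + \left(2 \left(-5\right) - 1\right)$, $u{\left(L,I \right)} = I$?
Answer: $0$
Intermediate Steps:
$T = -5$ ($T = 6 - 11 = -5$)
$a{\left(N \right)} = \sqrt{2} \sqrt{N}$ ($a{\left(N \right)} = \sqrt{N + N} = \sqrt{2 N} = \sqrt{2} \sqrt{N}$)
$1316 a{\left(\left(5 + T\right) \left(2 - 3\right) \right)} = 1316 \sqrt{2} \sqrt{\left(5 - 5\right) \left(2 - 3\right)} = 1316 \sqrt{2} \sqrt{0 \left(-1\right)} = 1316 \sqrt{2} \sqrt{0} = 1316 \sqrt{2} \cdot 0 = 1316 \cdot 0 = 0$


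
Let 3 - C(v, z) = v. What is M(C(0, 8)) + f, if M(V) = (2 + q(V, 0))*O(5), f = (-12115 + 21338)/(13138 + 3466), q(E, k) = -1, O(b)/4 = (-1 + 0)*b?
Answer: -322857/16604 ≈ -19.445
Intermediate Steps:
C(v, z) = 3 - v
O(b) = -4*b (O(b) = 4*((-1 + 0)*b) = 4*(-b) = -4*b)
f = 9223/16604 ≈ 0.55547
M(V) = -20 (M(V) = (2 - 1)*(-4*5) = 1*(-20) = -20)
M(C(0, 8)) + f = -20 + 9223/16604 = -322857/16604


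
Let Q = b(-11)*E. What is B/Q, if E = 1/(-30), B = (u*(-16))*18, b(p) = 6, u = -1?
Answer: -1440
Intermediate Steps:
B = 288 (B = -1*(-16)*18 = 16*18 = 288)
E = -1/30 ≈ -0.033333
Q = -1/5 (Q = 6*(-1/30) = -1/5 ≈ -0.20000)
B/Q = 288/(-1/5) = 288*(-5) = -1440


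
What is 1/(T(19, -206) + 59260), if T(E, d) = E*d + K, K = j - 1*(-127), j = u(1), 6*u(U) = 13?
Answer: 6/332851 ≈ 1.8026e-5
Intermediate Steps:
u(U) = 13/6 (u(U) = (1/6)*13 = 13/6)
j = 13/6 ≈ 2.1667
K = 775/6 (K = 13/6 - 1*(-127) = 13/6 + 127 = 775/6 ≈ 129.17)
T(E, d) = 775/6 + E*d (T(E, d) = E*d + 775/6 = 775/6 + E*d)
1/(T(19, -206) + 59260) = 1/((775/6 + 19*(-206)) + 59260) = 1/((775/6 - 3914) + 59260) = 1/(-22709/6 + 59260) = 1/(332851/6) = 6/332851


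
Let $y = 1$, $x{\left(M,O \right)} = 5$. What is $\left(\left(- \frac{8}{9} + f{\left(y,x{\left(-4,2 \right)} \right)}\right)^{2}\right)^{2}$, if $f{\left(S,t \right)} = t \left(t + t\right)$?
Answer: $\frac{38167092496}{6561} \approx 5.8173 \cdot 10^{6}$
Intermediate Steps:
$f{\left(S,t \right)} = 2 t^{2}$ ($f{\left(S,t \right)} = t 2 t = 2 t^{2}$)
$\left(\left(- \frac{8}{9} + f{\left(y,x{\left(-4,2 \right)} \right)}\right)^{2}\right)^{2} = \left(\left(- \frac{8}{9} + 2 \cdot 5^{2}\right)^{2}\right)^{2} = \left(\left(\left(-8\right) \frac{1}{9} + 2 \cdot 25\right)^{2}\right)^{2} = \left(\left(- \frac{8}{9} + 50\right)^{2}\right)^{2} = \left(\left(\frac{442}{9}\right)^{2}\right)^{2} = \left(\frac{195364}{81}\right)^{2} = \frac{38167092496}{6561}$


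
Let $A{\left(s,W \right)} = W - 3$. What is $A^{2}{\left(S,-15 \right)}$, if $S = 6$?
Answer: $324$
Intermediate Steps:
$A{\left(s,W \right)} = -3 + W$
$A^{2}{\left(S,-15 \right)} = \left(-3 - 15\right)^{2} = \left(-18\right)^{2} = 324$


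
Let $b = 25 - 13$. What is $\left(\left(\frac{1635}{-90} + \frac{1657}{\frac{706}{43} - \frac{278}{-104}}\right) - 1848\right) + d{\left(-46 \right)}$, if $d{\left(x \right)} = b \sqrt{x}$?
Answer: $- \frac{455758421}{256134} + 12 i \sqrt{46} \approx -1779.4 + 81.388 i$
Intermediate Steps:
$b = 12$ ($b = 25 - 13 = 12$)
$d{\left(x \right)} = 12 \sqrt{x}$
$\left(\left(\frac{1635}{-90} + \frac{1657}{\frac{706}{43} - \frac{278}{-104}}\right) - 1848\right) + d{\left(-46 \right)} = \left(\left(\frac{1635}{-90} + \frac{1657}{\frac{706}{43} - \frac{278}{-104}}\right) - 1848\right) + 12 \sqrt{-46} = \left(\left(1635 \left(- \frac{1}{90}\right) + \frac{1657}{706 \cdot \frac{1}{43} - - \frac{139}{52}}\right) - 1848\right) + 12 i \sqrt{46} = \left(\left(- \frac{109}{6} + \frac{1657}{\frac{706}{43} + \frac{139}{52}}\right) - 1848\right) + 12 i \sqrt{46} = \left(\left(- \frac{109}{6} + \frac{1657}{\frac{42689}{2236}}\right) - 1848\right) + 12 i \sqrt{46} = \left(\left(- \frac{109}{6} + 1657 \cdot \frac{2236}{42689}\right) - 1848\right) + 12 i \sqrt{46} = \left(\left(- \frac{109}{6} + \frac{3705052}{42689}\right) - 1848\right) + 12 i \sqrt{46} = \left(\frac{17577211}{256134} - 1848\right) + 12 i \sqrt{46} = - \frac{455758421}{256134} + 12 i \sqrt{46}$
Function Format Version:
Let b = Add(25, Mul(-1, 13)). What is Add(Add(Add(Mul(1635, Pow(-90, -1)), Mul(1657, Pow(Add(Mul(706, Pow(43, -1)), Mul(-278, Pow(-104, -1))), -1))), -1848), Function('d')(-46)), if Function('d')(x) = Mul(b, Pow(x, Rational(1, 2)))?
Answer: Add(Rational(-455758421, 256134), Mul(12, I, Pow(46, Rational(1, 2)))) ≈ Add(-1779.4, Mul(81.388, I))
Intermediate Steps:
b = 12 (b = Add(25, -13) = 12)
Function('d')(x) = Mul(12, Pow(x, Rational(1, 2)))
Add(Add(Add(Mul(1635, Pow(-90, -1)), Mul(1657, Pow(Add(Mul(706, Pow(43, -1)), Mul(-278, Pow(-104, -1))), -1))), -1848), Function('d')(-46)) = Add(Add(Add(Mul(1635, Pow(-90, -1)), Mul(1657, Pow(Add(Mul(706, Pow(43, -1)), Mul(-278, Pow(-104, -1))), -1))), -1848), Mul(12, Pow(-46, Rational(1, 2)))) = Add(Add(Add(Mul(1635, Rational(-1, 90)), Mul(1657, Pow(Add(Mul(706, Rational(1, 43)), Mul(-278, Rational(-1, 104))), -1))), -1848), Mul(12, Mul(I, Pow(46, Rational(1, 2))))) = Add(Add(Add(Rational(-109, 6), Mul(1657, Pow(Add(Rational(706, 43), Rational(139, 52)), -1))), -1848), Mul(12, I, Pow(46, Rational(1, 2)))) = Add(Add(Add(Rational(-109, 6), Mul(1657, Pow(Rational(42689, 2236), -1))), -1848), Mul(12, I, Pow(46, Rational(1, 2)))) = Add(Add(Add(Rational(-109, 6), Mul(1657, Rational(2236, 42689))), -1848), Mul(12, I, Pow(46, Rational(1, 2)))) = Add(Add(Add(Rational(-109, 6), Rational(3705052, 42689)), -1848), Mul(12, I, Pow(46, Rational(1, 2)))) = Add(Add(Rational(17577211, 256134), -1848), Mul(12, I, Pow(46, Rational(1, 2)))) = Add(Rational(-455758421, 256134), Mul(12, I, Pow(46, Rational(1, 2))))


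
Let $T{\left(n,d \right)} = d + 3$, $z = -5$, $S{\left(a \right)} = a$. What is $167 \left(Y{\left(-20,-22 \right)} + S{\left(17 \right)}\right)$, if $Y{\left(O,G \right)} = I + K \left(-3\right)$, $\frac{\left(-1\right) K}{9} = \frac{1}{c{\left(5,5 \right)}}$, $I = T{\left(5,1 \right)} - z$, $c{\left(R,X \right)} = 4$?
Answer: $\frac{21877}{4} \approx 5469.3$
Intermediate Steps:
$T{\left(n,d \right)} = 3 + d$
$I = 9$ ($I = \left(3 + 1\right) - -5 = 4 + 5 = 9$)
$K = - \frac{9}{4} \approx -2.25$
$Y{\left(O,G \right)} = \frac{63}{4}$ ($Y{\left(O,G \right)} = 9 - - \frac{27}{4} = 9 + \frac{27}{4} = \frac{63}{4}$)
$167 \left(Y{\left(-20,-22 \right)} + S{\left(17 \right)}\right) = 167 \left(\frac{63}{4} + 17\right) = 167 \cdot \frac{131}{4} = \frac{21877}{4}$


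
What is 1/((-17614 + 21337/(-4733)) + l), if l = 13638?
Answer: -4733/18839745 ≈ -0.00025122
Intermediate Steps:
1/((-17614 + 21337/(-4733)) + l) = 1/((-17614 + 21337/(-4733)) + 13638) = 1/((-17614 + 21337*(-1/4733)) + 13638) = 1/((-17614 - 21337/4733) + 13638) = 1/(-83388399/4733 + 13638) = 1/(-18839745/4733) = -4733/18839745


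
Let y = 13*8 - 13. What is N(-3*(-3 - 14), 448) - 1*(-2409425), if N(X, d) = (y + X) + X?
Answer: 2409618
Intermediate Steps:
y = 91 (y = 104 - 13 = 91)
N(X, d) = 91 + 2*X (N(X, d) = (91 + X) + X = 91 + 2*X)
N(-3*(-3 - 14), 448) - 1*(-2409425) = (91 + 2*(-3*(-3 - 14))) - 1*(-2409425) = (91 + 2*(-3*(-17))) + 2409425 = (91 + 2*51) + 2409425 = (91 + 102) + 2409425 = 193 + 2409425 = 2409618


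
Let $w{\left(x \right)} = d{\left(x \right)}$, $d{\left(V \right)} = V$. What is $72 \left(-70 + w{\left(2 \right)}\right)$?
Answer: $-4896$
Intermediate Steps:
$w{\left(x \right)} = x$
$72 \left(-70 + w{\left(2 \right)}\right) = 72 \left(-70 + 2\right) = 72 \left(-68\right) = -4896$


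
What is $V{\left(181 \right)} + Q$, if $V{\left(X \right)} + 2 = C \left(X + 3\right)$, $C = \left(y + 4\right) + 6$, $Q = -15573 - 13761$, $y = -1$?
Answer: $-27680$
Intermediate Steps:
$Q = -29334$
$C = 9$ ($C = \left(-1 + 4\right) + 6 = 3 + 6 = 9$)
$V{\left(X \right)} = 25 + 9 X$ ($V{\left(X \right)} = -2 + 9 \left(X + 3\right) = -2 + 9 \left(3 + X\right) = -2 + \left(27 + 9 X\right) = 25 + 9 X$)
$V{\left(181 \right)} + Q = \left(25 + 9 \cdot 181\right) - 29334 = \left(25 + 1629\right) - 29334 = 1654 - 29334 = -27680$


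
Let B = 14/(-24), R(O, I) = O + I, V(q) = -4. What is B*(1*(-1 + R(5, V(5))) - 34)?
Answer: 119/6 ≈ 19.833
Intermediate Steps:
R(O, I) = I + O
B = -7/12 (B = 14*(-1/24) = -7/12 ≈ -0.58333)
B*(1*(-1 + R(5, V(5))) - 34) = -7*(1*(-1 + (-4 + 5)) - 34)/12 = -7*(1*(-1 + 1) - 34)/12 = -7*(1*0 - 34)/12 = -7*(0 - 34)/12 = -7/12*(-34) = 119/6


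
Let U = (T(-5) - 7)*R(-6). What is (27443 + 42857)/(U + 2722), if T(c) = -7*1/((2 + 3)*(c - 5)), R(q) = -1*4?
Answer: 439375/17184 ≈ 25.569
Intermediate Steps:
R(q) = -4
T(c) = -7/(-25 + 5*c) (T(c) = -7*1/(5*(-5 + c)) = -7/(-25 + 5*c))
U = 686/25 (U = (-7/(-25 + 5*(-5)) - 7)*(-4) = (-7/(-25 - 25) - 7)*(-4) = (-7/(-50) - 7)*(-4) = (-7*(-1/50) - 7)*(-4) = (7/50 - 7)*(-4) = -343/50*(-4) = 686/25 ≈ 27.440)
(27443 + 42857)/(U + 2722) = (27443 + 42857)/(686/25 + 2722) = 70300/(68736/25) = 70300*(25/68736) = 439375/17184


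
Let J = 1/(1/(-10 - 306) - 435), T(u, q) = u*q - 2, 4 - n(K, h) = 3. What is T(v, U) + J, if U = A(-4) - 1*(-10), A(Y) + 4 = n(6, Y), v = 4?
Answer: 3573670/137461 ≈ 25.998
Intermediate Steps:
n(K, h) = 1 (n(K, h) = 4 - 1*3 = 4 - 3 = 1)
A(Y) = -3 (A(Y) = -4 + 1 = -3)
U = 7 (U = -3 - 1*(-10) = -3 + 10 = 7)
T(u, q) = -2 + q*u (T(u, q) = q*u - 2 = -2 + q*u)
J = -316/137461 (J = 1/(1/(-316) - 435) = 1/(-1/316 - 435) = 1/(-137461/316) = -316/137461 ≈ -0.0022988)
T(v, U) + J = (-2 + 7*4) - 316/137461 = (-2 + 28) - 316/137461 = 26 - 316/137461 = 3573670/137461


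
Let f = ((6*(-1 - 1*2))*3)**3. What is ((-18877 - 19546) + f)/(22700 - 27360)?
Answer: 195887/4660 ≈ 42.036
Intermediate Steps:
f = -157464 (f = ((6*(-1 - 2))*3)**3 = ((6*(-3))*3)**3 = (-18*3)**3 = (-54)**3 = -157464)
((-18877 - 19546) + f)/(22700 - 27360) = ((-18877 - 19546) - 157464)/(22700 - 27360) = (-38423 - 157464)/(-4660) = -195887*(-1/4660) = 195887/4660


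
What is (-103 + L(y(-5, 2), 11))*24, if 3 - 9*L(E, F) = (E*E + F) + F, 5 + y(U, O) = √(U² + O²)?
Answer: -8000/3 + 80*√29/3 ≈ -2523.1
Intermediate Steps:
y(U, O) = -5 + √(O² + U²) (y(U, O) = -5 + √(U² + O²) = -5 + √(O² + U²))
L(E, F) = ⅓ - 2*F/9 - E²/9 (L(E, F) = ⅓ - ((E*E + F) + F)/9 = ⅓ - ((E² + F) + F)/9 = ⅓ - ((F + E²) + F)/9 = ⅓ - (E² + 2*F)/9 = ⅓ + (-2*F/9 - E²/9) = ⅓ - 2*F/9 - E²/9)
(-103 + L(y(-5, 2), 11))*24 = (-103 + (⅓ - 2/9*11 - (-5 + √(2² + (-5)²))²/9))*24 = (-103 + (⅓ - 22/9 - (-5 + √(4 + 25))²/9))*24 = (-103 + (⅓ - 22/9 - (-5 + √29)²/9))*24 = (-103 + (-19/9 - (-5 + √29)²/9))*24 = (-946/9 - (-5 + √29)²/9)*24 = -7568/3 - 8*(-5 + √29)²/3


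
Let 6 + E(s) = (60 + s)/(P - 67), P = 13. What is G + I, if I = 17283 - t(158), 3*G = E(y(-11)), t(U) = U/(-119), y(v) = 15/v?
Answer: 1221593033/70686 ≈ 17282.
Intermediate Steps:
t(U) = -U/119 (t(U) = U*(-1/119) = -U/119)
E(s) = -64/9 - s/54 (E(s) = -6 + (60 + s)/(13 - 67) = -6 + (60 + s)/(-54) = -6 + (60 + s)*(-1/54) = -6 + (-10/9 - s/54) = -64/9 - s/54)
G = -1403/594 (G = (-64/9 - 5/(18*(-11)))/3 = (-64/9 - 5*(-1)/(18*11))/3 = (-64/9 - 1/54*(-15/11))/3 = (-64/9 + 5/198)/3 = (⅓)*(-1403/198) = -1403/594 ≈ -2.3620)
I = 2056835/119 (I = 17283 - (-1)*158/119 = 17283 - 1*(-158/119) = 17283 + 158/119 = 2056835/119 ≈ 17284.)
G + I = -1403/594 + 2056835/119 = 1221593033/70686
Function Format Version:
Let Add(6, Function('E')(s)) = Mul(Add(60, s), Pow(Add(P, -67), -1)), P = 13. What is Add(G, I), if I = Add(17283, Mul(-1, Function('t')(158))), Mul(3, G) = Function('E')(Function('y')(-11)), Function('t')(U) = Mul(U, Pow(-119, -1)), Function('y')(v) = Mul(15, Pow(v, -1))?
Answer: Rational(1221593033, 70686) ≈ 17282.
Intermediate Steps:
Function('t')(U) = Mul(Rational(-1, 119), U) (Function('t')(U) = Mul(U, Rational(-1, 119)) = Mul(Rational(-1, 119), U))
Function('E')(s) = Add(Rational(-64, 9), Mul(Rational(-1, 54), s)) (Function('E')(s) = Add(-6, Mul(Add(60, s), Pow(Add(13, -67), -1))) = Add(-6, Mul(Add(60, s), Pow(-54, -1))) = Add(-6, Mul(Add(60, s), Rational(-1, 54))) = Add(-6, Add(Rational(-10, 9), Mul(Rational(-1, 54), s))) = Add(Rational(-64, 9), Mul(Rational(-1, 54), s)))
G = Rational(-1403, 594) (G = Mul(Rational(1, 3), Add(Rational(-64, 9), Mul(Rational(-1, 54), Mul(15, Pow(-11, -1))))) = Mul(Rational(1, 3), Add(Rational(-64, 9), Mul(Rational(-1, 54), Mul(15, Rational(-1, 11))))) = Mul(Rational(1, 3), Add(Rational(-64, 9), Mul(Rational(-1, 54), Rational(-15, 11)))) = Mul(Rational(1, 3), Add(Rational(-64, 9), Rational(5, 198))) = Mul(Rational(1, 3), Rational(-1403, 198)) = Rational(-1403, 594) ≈ -2.3620)
I = Rational(2056835, 119) (I = Add(17283, Mul(-1, Mul(Rational(-1, 119), 158))) = Add(17283, Mul(-1, Rational(-158, 119))) = Add(17283, Rational(158, 119)) = Rational(2056835, 119) ≈ 17284.)
Add(G, I) = Add(Rational(-1403, 594), Rational(2056835, 119)) = Rational(1221593033, 70686)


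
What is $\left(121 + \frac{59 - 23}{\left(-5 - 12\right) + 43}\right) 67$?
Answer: $\frac{106597}{13} \approx 8199.8$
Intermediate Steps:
$\left(121 + \frac{59 - 23}{\left(-5 - 12\right) + 43}\right) 67 = \left(121 + \frac{36}{\left(-5 - 12\right) + 43}\right) 67 = \left(121 + \frac{36}{-17 + 43}\right) 67 = \left(121 + \frac{36}{26}\right) 67 = \left(121 + 36 \cdot \frac{1}{26}\right) 67 = \left(121 + \frac{18}{13}\right) 67 = \frac{1591}{13} \cdot 67 = \frac{106597}{13}$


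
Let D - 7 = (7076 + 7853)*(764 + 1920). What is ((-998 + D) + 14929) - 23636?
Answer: 40059738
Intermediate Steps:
D = 40069443 (D = 7 + (7076 + 7853)*(764 + 1920) = 7 + 14929*2684 = 7 + 40069436 = 40069443)
((-998 + D) + 14929) - 23636 = ((-998 + 40069443) + 14929) - 23636 = (40068445 + 14929) - 23636 = 40083374 - 23636 = 40059738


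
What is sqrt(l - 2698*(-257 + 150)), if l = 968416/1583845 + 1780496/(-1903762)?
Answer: sqrt(656169301158562054379105343670)/1507631962445 ≈ 537.29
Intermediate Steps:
l = -488198053064/1507631962445 (l = 968416*(1/1583845) + 1780496*(-1/1903762) = 968416/1583845 - 890248/951881 = -488198053064/1507631962445 ≈ -0.32382)
sqrt(l - 2698*(-257 + 150)) = sqrt(-488198053064/1507631962445 - 2698*(-257 + 150)) = sqrt(-488198053064/1507631962445 - 2698*(-107)) = sqrt(-488198053064/1507631962445 + 288686) = sqrt(435231752512344206/1507631962445) = sqrt(656169301158562054379105343670)/1507631962445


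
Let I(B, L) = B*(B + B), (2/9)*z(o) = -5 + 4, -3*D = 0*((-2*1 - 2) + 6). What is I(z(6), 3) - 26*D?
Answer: 81/2 ≈ 40.500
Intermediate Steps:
D = 0 (D = -0*((-2*1 - 2) + 6) = -0*((-2 - 2) + 6) = -0*(-4 + 6) = -0*2 = -⅓*0 = 0)
z(o) = -9/2 (z(o) = 9*(-5 + 4)/2 = (9/2)*(-1) = -9/2)
I(B, L) = 2*B² (I(B, L) = B*(2*B) = 2*B²)
I(z(6), 3) - 26*D = 2*(-9/2)² - 26*0 = 2*(81/4) + 0 = 81/2 + 0 = 81/2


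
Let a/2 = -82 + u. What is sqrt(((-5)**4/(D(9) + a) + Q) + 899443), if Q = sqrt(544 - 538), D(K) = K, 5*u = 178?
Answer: sqrt(157905803148 + 175561*sqrt(6))/419 ≈ 948.39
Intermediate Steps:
u = 178/5 (u = (1/5)*178 = 178/5 ≈ 35.600)
a = -464/5 (a = 2*(-82 + 178/5) = 2*(-232/5) = -464/5 ≈ -92.800)
Q = sqrt(6) ≈ 2.4495
sqrt(((-5)**4/(D(9) + a) + Q) + 899443) = sqrt(((-5)**4/(9 - 464/5) + sqrt(6)) + 899443) = sqrt((625/(-419/5) + sqrt(6)) + 899443) = sqrt((625*(-5/419) + sqrt(6)) + 899443) = sqrt((-3125/419 + sqrt(6)) + 899443) = sqrt(376863492/419 + sqrt(6))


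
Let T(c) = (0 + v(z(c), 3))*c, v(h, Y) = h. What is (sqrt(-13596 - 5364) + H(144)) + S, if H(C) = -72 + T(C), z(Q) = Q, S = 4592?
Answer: 25256 + 4*I*sqrt(1185) ≈ 25256.0 + 137.7*I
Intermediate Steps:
T(c) = c**2 (T(c) = (0 + c)*c = c*c = c**2)
H(C) = -72 + C**2
(sqrt(-13596 - 5364) + H(144)) + S = (sqrt(-13596 - 5364) + (-72 + 144**2)) + 4592 = (sqrt(-18960) + (-72 + 20736)) + 4592 = (4*I*sqrt(1185) + 20664) + 4592 = (20664 + 4*I*sqrt(1185)) + 4592 = 25256 + 4*I*sqrt(1185)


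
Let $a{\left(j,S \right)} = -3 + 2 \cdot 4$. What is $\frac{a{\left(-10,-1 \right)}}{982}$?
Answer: $\frac{5}{982} \approx 0.0050917$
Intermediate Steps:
$a{\left(j,S \right)} = 5$ ($a{\left(j,S \right)} = -3 + 8 = 5$)
$\frac{a{\left(-10,-1 \right)}}{982} = \frac{5}{982}$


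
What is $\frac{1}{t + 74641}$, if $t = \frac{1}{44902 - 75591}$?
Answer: $\frac{30689}{2290657648} \approx 1.3397 \cdot 10^{-5}$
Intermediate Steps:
$t = - \frac{1}{30689}$ ($t = \frac{1}{-30689} = - \frac{1}{30689} \approx -3.2585 \cdot 10^{-5}$)
$\frac{1}{t + 74641} = \frac{1}{- \frac{1}{30689} + 74641} = \frac{1}{\frac{2290657648}{30689}} = \frac{30689}{2290657648}$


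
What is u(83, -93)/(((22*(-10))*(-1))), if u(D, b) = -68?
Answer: -17/55 ≈ -0.30909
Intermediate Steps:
u(83, -93)/(((22*(-10))*(-1))) = -68/((22*(-10))*(-1)) = -68/((-220*(-1))) = -68/220 = -68*1/220 = -17/55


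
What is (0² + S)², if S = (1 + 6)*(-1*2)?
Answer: 196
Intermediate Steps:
S = -14 (S = 7*(-2) = -14)
(0² + S)² = (0² - 14)² = (0 - 14)² = (-14)² = 196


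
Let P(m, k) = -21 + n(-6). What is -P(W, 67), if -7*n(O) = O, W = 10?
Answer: 141/7 ≈ 20.143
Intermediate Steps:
n(O) = -O/7
P(m, k) = -141/7 (P(m, k) = -21 - 1/7*(-6) = -21 + 6/7 = -141/7)
-P(W, 67) = -1*(-141/7) = 141/7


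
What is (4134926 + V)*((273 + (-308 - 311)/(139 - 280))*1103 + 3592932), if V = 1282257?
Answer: 2978063569458484/141 ≈ 2.1121e+13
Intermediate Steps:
(4134926 + V)*((273 + (-308 - 311)/(139 - 280))*1103 + 3592932) = (4134926 + 1282257)*((273 + (-308 - 311)/(139 - 280))*1103 + 3592932) = 5417183*((273 - 619/(-141))*1103 + 3592932) = 5417183*((273 - 619*(-1/141))*1103 + 3592932) = 5417183*((273 + 619/141)*1103 + 3592932) = 5417183*((39112/141)*1103 + 3592932) = 5417183*(43140536/141 + 3592932) = 5417183*(549743948/141) = 2978063569458484/141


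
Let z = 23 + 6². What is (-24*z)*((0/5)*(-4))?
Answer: 0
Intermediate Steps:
z = 59 (z = 23 + 36 = 59)
(-24*z)*((0/5)*(-4)) = (-24*59)*((0/5)*(-4)) = -1416*(⅕)*0*(-4) = -0*(-4) = -1416*0 = 0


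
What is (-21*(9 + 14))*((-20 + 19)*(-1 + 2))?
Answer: 483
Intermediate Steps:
(-21*(9 + 14))*((-20 + 19)*(-1 + 2)) = (-21*23)*(-1*1) = -483*(-1) = 483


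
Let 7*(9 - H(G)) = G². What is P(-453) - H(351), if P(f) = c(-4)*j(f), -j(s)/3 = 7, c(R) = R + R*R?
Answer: 121374/7 ≈ 17339.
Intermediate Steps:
c(R) = R + R²
H(G) = 9 - G²/7
j(s) = -21 (j(s) = -3*7 = -21)
P(f) = -252 (P(f) = -4*(1 - 4)*(-21) = -4*(-3)*(-21) = 12*(-21) = -252)
P(-453) - H(351) = -252 - (9 - ⅐*351²) = -252 - (9 - ⅐*123201) = -252 - (9 - 123201/7) = -252 - 1*(-123138/7) = -252 + 123138/7 = 121374/7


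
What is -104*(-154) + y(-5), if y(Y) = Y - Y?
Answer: 16016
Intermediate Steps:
y(Y) = 0
-104*(-154) + y(-5) = -104*(-154) + 0 = 16016 + 0 = 16016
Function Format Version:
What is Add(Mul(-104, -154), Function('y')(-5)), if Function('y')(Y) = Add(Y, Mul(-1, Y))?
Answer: 16016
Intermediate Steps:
Function('y')(Y) = 0
Add(Mul(-104, -154), Function('y')(-5)) = Add(Mul(-104, -154), 0) = Add(16016, 0) = 16016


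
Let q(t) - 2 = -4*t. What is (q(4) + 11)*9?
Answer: -27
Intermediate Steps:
q(t) = 2 - 4*t
(q(4) + 11)*9 = ((2 - 4*4) + 11)*9 = ((2 - 16) + 11)*9 = (-14 + 11)*9 = -3*9 = -27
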